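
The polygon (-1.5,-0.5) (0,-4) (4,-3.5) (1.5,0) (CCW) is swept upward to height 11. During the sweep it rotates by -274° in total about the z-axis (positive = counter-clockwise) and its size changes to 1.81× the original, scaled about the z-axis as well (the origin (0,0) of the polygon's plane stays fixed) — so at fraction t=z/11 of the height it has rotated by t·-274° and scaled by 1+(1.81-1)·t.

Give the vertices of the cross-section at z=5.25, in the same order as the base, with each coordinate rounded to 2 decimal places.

Cross-section at z=5.25: (0.83,2.03) (-4.20,3.62) (-7.30,-1.03) (-1.36,-1.58)

t = z/height = 5.25/11 = 0.477273
s = 1 + (scale-1)·z/height = 1 + (1.81-1)·5.25/11 = 1.386591
θ = twist·z/height = -274°·5.25/11 = -130.7727° = -2.282415 rad
cos θ = -0.653060, sin θ = -0.757306 (intermediates below are computed at full precision and shown rounded to 5 d.p.)
v1: (-1.5,-0.5) → rotate → (0.60094,1.46249) → ×s → (0.83325,2.02787) → (0.83,2.03)
v2: (0,-4) → rotate → (-3.02922,2.61224) → ×s → (-4.20029,3.62211) → (-4.20,3.62)
v3: (4,-3.5) → rotate → (-5.26281,-0.74351) → ×s → (-7.29737,-1.03095) → (-7.30,-1.03)
v4: (1.5,0) → rotate → (-0.97959,-1.13596) → ×s → (-1.35829,-1.57511) → (-1.36,-1.58)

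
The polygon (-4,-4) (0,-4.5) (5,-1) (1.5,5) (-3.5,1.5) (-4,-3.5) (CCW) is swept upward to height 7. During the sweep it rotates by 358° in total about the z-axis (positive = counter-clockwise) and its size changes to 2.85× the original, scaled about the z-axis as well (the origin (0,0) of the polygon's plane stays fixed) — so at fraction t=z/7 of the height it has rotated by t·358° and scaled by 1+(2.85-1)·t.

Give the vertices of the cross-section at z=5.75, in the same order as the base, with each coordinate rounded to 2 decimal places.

t = z/height = 5.75/7 = 0.821429
s = 1 + (scale-1)·z/height = 1 + (2.85-1)·5.75/7 = 2.519643
θ = twist·z/height = 358°·5.75/7 = 294.0714° = 5.132515 rad
cos θ = 0.407875, sin θ = -0.913038 (intermediates below are computed at full precision and shown rounded to 5 d.p.)
v1: (-4,-4) → rotate → (-5.28365,2.02065) → ×s → (-13.31291,5.09132) → (-13.31,5.09)
v2: (0,-4.5) → rotate → (-4.10867,-1.83544) → ×s → (-10.35238,-4.62465) → (-10.35,-4.62)
v3: (5,-1) → rotate → (1.12634,-4.97306) → ×s → (2.83797,-12.53034) → (2.84,-12.53)
v4: (1.5,5) → rotate → (5.17700,0.66982) → ×s → (13.04419,1.68771) → (13.04,1.69)
v5: (-3.5,1.5) → rotate → (-0.05801,3.80744) → ×s → (-0.14616,9.59340) → (-0.15,9.59)
v6: (-4,-3.5) → rotate → (-4.82713,2.22459) → ×s → (-12.16265,5.60517) → (-12.16,5.61)

Cross-section at z=5.75: (-13.31,5.09) (-10.35,-4.62) (2.84,-12.53) (13.04,1.69) (-0.15,9.59) (-12.16,5.61)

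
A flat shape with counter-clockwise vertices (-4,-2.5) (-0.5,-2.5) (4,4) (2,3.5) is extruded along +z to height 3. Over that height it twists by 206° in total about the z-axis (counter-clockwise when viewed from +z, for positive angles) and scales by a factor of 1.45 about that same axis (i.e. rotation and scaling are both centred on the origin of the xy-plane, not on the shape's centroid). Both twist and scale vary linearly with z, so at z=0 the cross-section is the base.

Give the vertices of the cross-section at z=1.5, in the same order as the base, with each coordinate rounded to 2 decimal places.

Cross-section at z=1.5: (4.09,-4.09) (3.12,0.09) (-5.88,3.67) (-4.73,1.42)

t = z/height = 1.5/3 = 0.5
s = 1 + (scale-1)·z/height = 1 + (1.45-1)·1.5/3 = 1.225000
θ = twist·z/height = 206°·1.5/3 = 103.0000° = 1.797689 rad
cos θ = -0.224951, sin θ = 0.974370 (intermediates below are computed at full precision and shown rounded to 5 d.p.)
v1: (-4,-2.5) → rotate → (3.33573,-3.33510) → ×s → (4.08627,-4.08550) → (4.09,-4.09)
v2: (-0.5,-2.5) → rotate → (2.54840,0.07519) → ×s → (3.12179,0.09211) → (3.12,0.09)
v3: (4,4) → rotate → (-4.79728,2.99768) → ×s → (-5.87667,3.67215) → (-5.88,3.67)
v4: (2,3.5) → rotate → (-3.86020,1.16141) → ×s → (-4.72874,1.42273) → (-4.73,1.42)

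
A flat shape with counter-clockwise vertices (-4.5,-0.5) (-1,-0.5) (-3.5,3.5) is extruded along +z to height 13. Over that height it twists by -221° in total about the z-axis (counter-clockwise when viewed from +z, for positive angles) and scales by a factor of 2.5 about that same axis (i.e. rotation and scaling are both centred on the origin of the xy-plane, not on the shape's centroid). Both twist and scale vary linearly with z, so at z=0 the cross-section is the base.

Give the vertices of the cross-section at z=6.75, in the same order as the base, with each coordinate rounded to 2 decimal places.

t = z/height = 6.75/13 = 0.519231
s = 1 + (scale-1)·z/height = 1 + (2.5-1)·6.75/13 = 1.778846
θ = twist·z/height = -221°·6.75/13 = -114.7500° = -2.002765 rad
cos θ = -0.418660, sin θ = -0.908143 (intermediates below are computed at full precision and shown rounded to 5 d.p.)
v1: (-4.5,-0.5) → rotate → (1.42990,4.29597) → ×s → (2.54357,7.64188) → (2.54,7.64)
v2: (-1,-0.5) → rotate → (-0.03541,1.11747) → ×s → (-0.06299,1.98781) → (-0.06,1.99)
v3: (-3.5,3.5) → rotate → (4.64381,1.71319) → ×s → (8.26062,3.04751) → (8.26,3.05)

Cross-section at z=6.75: (2.54,7.64) (-0.06,1.99) (8.26,3.05)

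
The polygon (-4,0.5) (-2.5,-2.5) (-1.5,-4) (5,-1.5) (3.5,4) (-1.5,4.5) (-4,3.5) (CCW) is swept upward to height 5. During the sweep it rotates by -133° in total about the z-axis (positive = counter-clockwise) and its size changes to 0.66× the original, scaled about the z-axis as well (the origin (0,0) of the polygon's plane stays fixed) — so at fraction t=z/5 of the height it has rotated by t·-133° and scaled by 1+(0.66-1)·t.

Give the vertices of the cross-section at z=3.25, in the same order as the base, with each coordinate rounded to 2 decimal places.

t = z/height = 3.25/5 = 0.65
s = 1 + (scale-1)·z/height = 1 + (0.66-1)·3.25/5 = 0.779000
θ = twist·z/height = -133°·3.25/5 = -86.4500° = -1.508837 rad
cos θ = 0.061920, sin θ = -0.998081 (intermediates below are computed at full precision and shown rounded to 5 d.p.)
v1: (-4,0.5) → rotate → (0.25136,4.02328) → ×s → (0.19581,3.13414) → (0.20,3.13)
v2: (-2.5,-2.5) → rotate → (-2.65000,2.34040) → ×s → (-2.06435,1.82317) → (-2.06,1.82)
v3: (-1.5,-4) → rotate → (-4.08520,1.24944) → ×s → (-3.18237,0.97332) → (-3.18,0.97)
v4: (5,-1.5) → rotate → (-1.18752,-5.08329) → ×s → (-0.92508,-3.95988) → (-0.93,-3.96)
v5: (3.5,4) → rotate → (4.20904,-3.24561) → ×s → (3.27884,-2.52833) → (3.28,-2.53)
v6: (-1.5,4.5) → rotate → (4.39849,1.77576) → ×s → (3.42642,1.38332) → (3.43,1.38)
v7: (-4,3.5) → rotate → (3.24561,4.20904) → ×s → (2.52833,3.27884) → (2.53,3.28)

Cross-section at z=3.25: (0.20,3.13) (-2.06,1.82) (-3.18,0.97) (-0.93,-3.96) (3.28,-2.53) (3.43,1.38) (2.53,3.28)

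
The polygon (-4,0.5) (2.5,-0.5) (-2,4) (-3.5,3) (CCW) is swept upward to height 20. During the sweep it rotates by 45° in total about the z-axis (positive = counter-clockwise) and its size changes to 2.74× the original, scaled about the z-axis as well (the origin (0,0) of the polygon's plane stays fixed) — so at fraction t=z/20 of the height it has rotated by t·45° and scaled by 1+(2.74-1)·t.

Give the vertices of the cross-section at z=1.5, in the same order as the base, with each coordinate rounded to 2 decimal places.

t = z/height = 1.5/20 = 0.075
s = 1 + (scale-1)·z/height = 1 + (2.74-1)·1.5/20 = 1.130500
θ = twist·z/height = 45°·1.5/20 = 3.3750° = 0.058905 rad
cos θ = 0.998266, sin θ = 0.058871 (intermediates below are computed at full precision and shown rounded to 5 d.p.)
v1: (-4,0.5) → rotate → (-4.02250,0.26365) → ×s → (-4.54743,0.29806) → (-4.55,0.30)
v2: (2.5,-0.5) → rotate → (2.52510,-0.35196) → ×s → (2.85462,-0.39789) → (2.85,-0.40)
v3: (-2,4) → rotate → (-2.23201,3.87532) → ×s → (-2.52329,4.38105) → (-2.52,4.38)
v4: (-3.5,3) → rotate → (-3.67054,2.78875) → ×s → (-4.14955,3.15268) → (-4.15,3.15)

Cross-section at z=1.5: (-4.55,0.30) (2.85,-0.40) (-2.52,4.38) (-4.15,3.15)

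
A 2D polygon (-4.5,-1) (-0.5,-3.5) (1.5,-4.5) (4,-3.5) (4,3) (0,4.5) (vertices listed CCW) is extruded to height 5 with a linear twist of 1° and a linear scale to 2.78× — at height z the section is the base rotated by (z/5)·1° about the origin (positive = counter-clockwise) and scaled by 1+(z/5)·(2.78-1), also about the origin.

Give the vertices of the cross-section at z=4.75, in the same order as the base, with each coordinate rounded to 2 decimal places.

Cross-section at z=4.75: (-12.06,-2.89) (-1.19,-9.44) (4.24,-12.04) (10.92,-9.24) (10.63,8.25) (-0.20,12.11)

t = z/height = 4.75/5 = 0.95
s = 1 + (scale-1)·z/height = 1 + (2.78-1)·4.75/5 = 2.691000
θ = twist·z/height = 1°·4.75/5 = 0.9500° = 0.016581 rad
cos θ = 0.999863, sin θ = 0.016580 (intermediates below are computed at full precision and shown rounded to 5 d.p.)
v1: (-4.5,-1) → rotate → (-4.48280,-1.07447) → ×s → (-12.06322,-2.89140) → (-12.06,-2.89)
v2: (-0.5,-3.5) → rotate → (-0.44190,-3.50781) → ×s → (-1.18916,-9.43951) → (-1.19,-9.44)
v3: (1.5,-4.5) → rotate → (1.57440,-4.47451) → ×s → (4.23672,-12.04091) → (4.24,-12.04)
v4: (4,-3.5) → rotate → (4.05748,-3.43320) → ×s → (10.91868,-9.23874) → (10.92,-9.24)
v5: (4,3) → rotate → (3.94971,3.06591) → ×s → (10.62867,8.25036) → (10.63,8.25)
v6: (0,4.5) → rotate → (-0.07461,4.49938) → ×s → (-0.20077,12.10784) → (-0.20,12.11)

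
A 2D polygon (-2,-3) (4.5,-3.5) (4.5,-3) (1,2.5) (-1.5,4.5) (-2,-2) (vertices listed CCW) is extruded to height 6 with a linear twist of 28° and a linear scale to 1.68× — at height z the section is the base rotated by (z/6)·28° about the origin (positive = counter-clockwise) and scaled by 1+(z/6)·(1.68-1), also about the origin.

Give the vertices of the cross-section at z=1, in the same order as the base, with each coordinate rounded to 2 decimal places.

Cross-section at z=1: (-1.95,-3.51) (5.31,-3.48) (5.27,-2.92) (0.88,2.86) (-2.07,4.86) (-2.04,-2.40)

t = z/height = 1/6 = 0.166667
s = 1 + (scale-1)·z/height = 1 + (1.68-1)·1/6 = 1.113333
θ = twist·z/height = 28°·1/6 = 4.6667° = 0.081449 rad
cos θ = 0.996685, sin θ = 0.081359 (intermediates below are computed at full precision and shown rounded to 5 d.p.)
v1: (-2,-3) → rotate → (-1.74929,-3.15277) → ×s → (-1.94755,-3.51009) → (-1.95,-3.51)
v2: (4.5,-3.5) → rotate → (4.76984,-3.12228) → ×s → (5.31042,-3.47614) → (5.31,-3.48)
v3: (4.5,-3) → rotate → (4.72916,-2.62394) → ×s → (5.26513,-2.92132) → (5.27,-2.92)
v4: (1,2.5) → rotate → (0.79329,2.57307) → ×s → (0.88319,2.86469) → (0.88,2.86)
v5: (-1.5,4.5) → rotate → (-1.86114,4.36304) → ×s → (-2.07207,4.85752) → (-2.07,4.86)
v6: (-2,-2) → rotate → (-1.83065,-2.15609) → ×s → (-2.03813,-2.40044) → (-2.04,-2.40)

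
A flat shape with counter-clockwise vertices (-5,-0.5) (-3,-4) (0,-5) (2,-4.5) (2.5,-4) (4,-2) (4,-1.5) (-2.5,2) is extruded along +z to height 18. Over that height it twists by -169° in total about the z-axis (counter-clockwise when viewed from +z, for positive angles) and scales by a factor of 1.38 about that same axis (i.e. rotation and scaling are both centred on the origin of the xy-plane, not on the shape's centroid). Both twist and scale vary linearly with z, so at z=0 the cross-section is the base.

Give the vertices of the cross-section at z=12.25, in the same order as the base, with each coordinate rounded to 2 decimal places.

t = z/height = 12.25/18 = 0.680556
s = 1 + (scale-1)·z/height = 1 + (1.38-1)·12.25/18 = 1.258611
θ = twist·z/height = -169°·12.25/18 = -115.0139° = -2.007371 rad
cos θ = -0.422838, sin θ = -0.906205 (intermediates below are computed at full precision and shown rounded to 5 d.p.)
v1: (-5,-0.5) → rotate → (1.66109,4.74245) → ×s → (2.09066,5.96889) → (2.09,5.97)
v2: (-3,-4) → rotate → (-2.35631,4.40997) → ×s → (-2.96567,5.55043) → (-2.97,5.55)
v3: (0,-5) → rotate → (-4.53103,2.11419) → ×s → (-5.70280,2.66094) → (-5.70,2.66)
v4: (2,-4.5) → rotate → (-4.92360,0.09036) → ×s → (-6.19690,0.11373) → (-6.20,0.11)
v5: (2.5,-4) → rotate → (-4.68192,-0.57416) → ×s → (-5.89271,-0.72265) → (-5.89,-0.72)
v6: (4,-2) → rotate → (-3.50376,-2.77915) → ×s → (-4.40987,-3.49786) → (-4.41,-3.50)
v7: (4,-1.5) → rotate → (-3.05066,-2.99056) → ×s → (-3.83959,-3.76396) → (-3.84,-3.76)
v8: (-2.5,2) → rotate → (2.86951,1.41984) → ×s → (3.61159,1.78702) → (3.61,1.79)

Cross-section at z=12.25: (2.09,5.97) (-2.97,5.55) (-5.70,2.66) (-6.20,0.11) (-5.89,-0.72) (-4.41,-3.50) (-3.84,-3.76) (3.61,1.79)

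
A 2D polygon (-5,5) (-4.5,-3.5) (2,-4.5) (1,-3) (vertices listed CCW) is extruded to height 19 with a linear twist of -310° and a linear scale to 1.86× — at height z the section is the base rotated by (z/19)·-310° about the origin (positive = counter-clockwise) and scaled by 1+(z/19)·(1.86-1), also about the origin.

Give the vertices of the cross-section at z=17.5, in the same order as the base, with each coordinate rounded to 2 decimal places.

Cross-section at z=17.5: (-11.03,-6.23) (3.88,-9.45) (8.73,1.29) (5.66,0.29)

t = z/height = 17.5/19 = 0.921053
s = 1 + (scale-1)·z/height = 1 + (1.86-1)·17.5/19 = 1.792105
θ = twist·z/height = -310°·17.5/19 = -285.5263° = -4.983374 rad
cos θ = 0.267681, sin θ = 0.963508 (intermediates below are computed at full precision and shown rounded to 5 d.p.)
v1: (-5,5) → rotate → (-6.15594,-3.47913) → ×s → (-11.03210,-6.23497) → (-11.03,-6.23)
v2: (-4.5,-3.5) → rotate → (2.16771,-5.27267) → ×s → (3.88477,-9.44918) → (3.88,-9.45)
v3: (2,-4.5) → rotate → (4.87115,0.72245) → ×s → (8.72961,1.29471) → (8.73,1.29)
v4: (1,-3) → rotate → (3.15820,0.16046) → ×s → (5.65983,0.28757) → (5.66,0.29)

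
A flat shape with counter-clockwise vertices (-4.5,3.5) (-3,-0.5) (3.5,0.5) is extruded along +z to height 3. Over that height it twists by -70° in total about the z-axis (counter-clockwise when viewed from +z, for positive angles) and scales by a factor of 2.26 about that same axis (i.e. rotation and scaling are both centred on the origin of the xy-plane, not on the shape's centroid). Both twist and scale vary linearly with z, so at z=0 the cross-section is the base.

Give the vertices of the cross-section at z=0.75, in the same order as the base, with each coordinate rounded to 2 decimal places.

Cross-section at z=0.75: (-4.26,6.17) (-3.96,0.56) (4.59,-0.76)

t = z/height = 0.75/3 = 0.25
s = 1 + (scale-1)·z/height = 1 + (2.26-1)·0.75/3 = 1.315000
θ = twist·z/height = -70°·0.75/3 = -17.5000° = -0.305433 rad
cos θ = 0.953717, sin θ = -0.300706 (intermediates below are computed at full precision and shown rounded to 5 d.p.)
v1: (-4.5,3.5) → rotate → (-3.23926,4.69119) → ×s → (-4.25962,6.16891) → (-4.26,6.17)
v2: (-3,-0.5) → rotate → (-3.01150,0.42526) → ×s → (-3.96013,0.55922) → (-3.96,0.56)
v3: (3.5,0.5) → rotate → (3.48836,-0.57561) → ×s → (4.58720,-0.75693) → (4.59,-0.76)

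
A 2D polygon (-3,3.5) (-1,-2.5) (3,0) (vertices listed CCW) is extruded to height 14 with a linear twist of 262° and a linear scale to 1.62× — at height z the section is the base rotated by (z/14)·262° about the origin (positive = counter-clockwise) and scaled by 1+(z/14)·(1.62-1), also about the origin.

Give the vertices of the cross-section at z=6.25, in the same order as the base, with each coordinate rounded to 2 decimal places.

Cross-section at z=6.25: (-2.25,-5.44) (3.42,0.31) (-1.74,3.41)

t = z/height = 6.25/14 = 0.446429
s = 1 + (scale-1)·z/height = 1 + (1.62-1)·6.25/14 = 1.276786
θ = twist·z/height = 262°·6.25/14 = 116.9643° = 2.041412 rad
cos θ = -0.453435, sin θ = 0.891289 (intermediates below are computed at full precision and shown rounded to 5 d.p.)
v1: (-3,3.5) → rotate → (-1.75921,-4.26089) → ×s → (-2.24613,-5.44024) → (-2.25,-5.44)
v2: (-1,-2.5) → rotate → (2.68166,0.24230) → ×s → (3.42390,0.30936) → (3.42,0.31)
v3: (3,0) → rotate → (-1.36031,2.67387) → ×s → (-1.73682,3.41396) → (-1.74,3.41)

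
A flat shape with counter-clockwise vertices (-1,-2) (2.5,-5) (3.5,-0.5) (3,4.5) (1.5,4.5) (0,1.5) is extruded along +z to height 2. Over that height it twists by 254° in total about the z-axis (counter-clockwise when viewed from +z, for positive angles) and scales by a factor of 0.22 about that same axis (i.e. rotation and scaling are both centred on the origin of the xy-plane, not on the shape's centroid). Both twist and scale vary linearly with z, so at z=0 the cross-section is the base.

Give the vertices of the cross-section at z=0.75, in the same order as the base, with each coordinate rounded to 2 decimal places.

t = z/height = 0.75/2 = 0.375
s = 1 + (scale-1)·z/height = 1 + (0.22-1)·0.75/2 = 0.707500
θ = twist·z/height = 254°·0.75/2 = 95.2500° = 1.662426 rad
cos θ = -0.091502, sin θ = 0.995805 (intermediates below are computed at full precision and shown rounded to 5 d.p.)
v1: (-1,-2) → rotate → (2.08311,-0.81280) → ×s → (1.47380,-0.57506) → (1.47,-0.58)
v2: (2.5,-5) → rotate → (4.75027,2.94702) → ×s → (3.36082,2.08502) → (3.36,2.09)
v3: (3.5,-0.5) → rotate → (0.17765,3.53107) → ×s → (0.12569,2.49823) → (0.13,2.50)
v4: (3,4.5) → rotate → (-4.75563,2.57566) → ×s → (-3.36461,1.82228) → (-3.36,1.82)
v5: (1.5,4.5) → rotate → (-4.61837,1.08195) → ×s → (-3.26750,0.76548) → (-3.27,0.77)
v6: (0,1.5) → rotate → (-1.49371,-0.13725) → ×s → (-1.05680,-0.09711) → (-1.06,-0.10)

Cross-section at z=0.75: (1.47,-0.58) (3.36,2.09) (0.13,2.50) (-3.36,1.82) (-3.27,0.77) (-1.06,-0.10)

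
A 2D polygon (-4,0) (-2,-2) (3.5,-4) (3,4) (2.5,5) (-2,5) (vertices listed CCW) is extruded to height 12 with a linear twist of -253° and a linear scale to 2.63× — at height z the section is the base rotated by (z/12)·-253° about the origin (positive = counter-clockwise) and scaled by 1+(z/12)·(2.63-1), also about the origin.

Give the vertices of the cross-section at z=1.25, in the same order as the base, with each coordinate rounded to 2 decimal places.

Cross-section at z=1.25: (-4.19,2.08) (-3.14,-1.06) (1.59,-6.01) (5.22,2.63) (5.22,3.94) (0.50,6.28)

t = z/height = 1.25/12 = 0.104167
s = 1 + (scale-1)·z/height = 1 + (2.63-1)·1.25/12 = 1.169792
θ = twist·z/height = -253°·1.25/12 = -26.3542° = -0.459967 rad
cos θ = 0.896067, sin θ = -0.443919 (intermediates below are computed at full precision and shown rounded to 5 d.p.)
v1: (-4,0) → rotate → (-3.58427,1.77567) → ×s → (-4.19285,2.07717) → (-4.19,2.08)
v2: (-2,-2) → rotate → (-2.67997,-0.90430) → ×s → (-3.13501,-1.05784) → (-3.14,-1.06)
v3: (3.5,-4) → rotate → (1.36056,-5.13798) → ×s → (1.59157,-6.01037) → (1.59,-6.01)
v4: (3,4) → rotate → (4.46388,2.25251) → ×s → (5.22180,2.63497) → (5.22,2.63)
v5: (2.5,5) → rotate → (4.45976,3.37054) → ×s → (5.21699,3.94283) → (5.22,3.94)
v6: (-2,5) → rotate → (0.42746,5.36817) → ×s → (0.50004,6.27964) → (0.50,6.28)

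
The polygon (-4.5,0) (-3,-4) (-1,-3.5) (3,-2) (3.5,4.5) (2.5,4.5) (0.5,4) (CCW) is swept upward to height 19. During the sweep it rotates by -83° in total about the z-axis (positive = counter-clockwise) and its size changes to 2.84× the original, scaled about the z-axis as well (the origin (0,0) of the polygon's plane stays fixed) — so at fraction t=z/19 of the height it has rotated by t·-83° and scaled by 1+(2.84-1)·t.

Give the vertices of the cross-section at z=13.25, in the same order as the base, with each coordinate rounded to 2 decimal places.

Cross-section at z=13.25: (-5.46,8.70) (-11.38,0.95) (-7.98,-2.31) (-0.23,-8.23) (12.95,-1.31) (11.74,0.63) (8.34,3.89)

t = z/height = 13.25/19 = 0.697368
s = 1 + (scale-1)·z/height = 1 + (2.84-1)·13.25/19 = 2.283158
θ = twist·z/height = -83°·13.25/19 = -57.8816° = -1.010224 rad
cos θ = 0.531671, sin θ = -0.846951 (intermediates below are computed at full precision and shown rounded to 5 d.p.)
v1: (-4.5,0) → rotate → (-2.39252,3.81128) → ×s → (-5.46250,8.70175) → (-5.46,8.70)
v2: (-3,-4) → rotate → (-4.98282,0.41417) → ×s → (-11.37656,0.94561) → (-11.38,0.95)
v3: (-1,-3.5) → rotate → (-3.49600,-1.01390) → ×s → (-7.98192,-2.31489) → (-7.98,-2.31)
v4: (3,-2) → rotate → (-0.09889,-3.60419) → ×s → (-0.22578,-8.22895) → (-0.23,-8.23)
v5: (3.5,4.5) → rotate → (5.67213,-0.57181) → ×s → (12.95036,-1.30553) → (12.95,-1.31)
v6: (2.5,4.5) → rotate → (5.14046,0.27514) → ×s → (11.73647,0.62819) → (11.74,0.63)
v7: (0.5,4) → rotate → (3.65364,1.70321) → ×s → (8.34184,3.88869) → (8.34,3.89)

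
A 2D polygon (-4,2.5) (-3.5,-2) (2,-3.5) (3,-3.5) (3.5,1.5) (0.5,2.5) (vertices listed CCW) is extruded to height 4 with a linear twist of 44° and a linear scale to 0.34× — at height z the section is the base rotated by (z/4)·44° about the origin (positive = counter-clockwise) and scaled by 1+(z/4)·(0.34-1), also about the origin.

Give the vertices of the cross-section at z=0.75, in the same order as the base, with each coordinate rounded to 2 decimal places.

Cross-section at z=0.75: (-3.78,1.67) (-2.78,-2.17) (2.17,-2.78) (3.04,-2.66) (2.85,1.74) (0.12,2.23)

t = z/height = 0.75/4 = 0.1875
s = 1 + (scale-1)·z/height = 1 + (0.34-1)·0.75/4 = 0.876250
θ = twist·z/height = 44°·0.75/4 = 8.2500° = 0.143990 rad
cos θ = 0.989651, sin θ = 0.143493 (intermediates below are computed at full precision and shown rounded to 5 d.p.)
v1: (-4,2.5) → rotate → (-4.31734,1.90016) → ×s → (-3.78307,1.66501) → (-3.78,1.67)
v2: (-3.5,-2) → rotate → (-3.17679,-2.48153) → ×s → (-2.78367,-2.17444) → (-2.78,-2.17)
v3: (2,-3.5) → rotate → (2.48153,-3.17679) → ×s → (2.17444,-2.78367) → (2.17,-2.78)
v4: (3,-3.5) → rotate → (3.47118,-3.03330) → ×s → (3.04162,-2.65793) → (3.04,-2.66)
v5: (3.5,1.5) → rotate → (3.24854,1.98670) → ×s → (2.84653,1.74085) → (2.85,1.74)
v6: (0.5,2.5) → rotate → (0.13609,2.54587) → ×s → (0.11925,2.23082) → (0.12,2.23)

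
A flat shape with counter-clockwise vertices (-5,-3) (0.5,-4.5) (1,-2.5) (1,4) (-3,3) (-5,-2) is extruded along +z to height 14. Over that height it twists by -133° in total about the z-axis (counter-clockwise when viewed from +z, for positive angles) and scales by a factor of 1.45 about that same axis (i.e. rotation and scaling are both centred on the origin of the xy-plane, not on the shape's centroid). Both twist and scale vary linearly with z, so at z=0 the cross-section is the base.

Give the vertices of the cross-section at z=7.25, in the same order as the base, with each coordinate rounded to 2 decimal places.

Cross-section at z=7.25: (-5.67,4.42) (-4.95,-2.57) (-2.43,-2.26) (5.05,0.63) (2.12,4.78) (-4.52,4.86)

t = z/height = 7.25/14 = 0.517857
s = 1 + (scale-1)·z/height = 1 + (1.45-1)·7.25/14 = 1.233036
θ = twist·z/height = -133°·7.25/14 = -68.8750° = -1.202096 rad
cos θ = 0.360404, sin θ = -0.932796 (intermediates below are computed at full precision and shown rounded to 5 d.p.)
v1: (-5,-3) → rotate → (-4.60041,3.58277) → ×s → (-5.67247,4.41768) → (-5.67,4.42)
v2: (0.5,-4.5) → rotate → (-4.01738,-2.08822) → ×s → (-4.95358,-2.57484) → (-4.95,-2.57)
v3: (1,-2.5) → rotate → (-1.97159,-1.83381) → ×s → (-2.43104,-2.26115) → (-2.43,-2.26)
v4: (1,4) → rotate → (4.09159,0.50882) → ×s → (5.04508,0.62739) → (5.05,0.63)
v5: (-3,3) → rotate → (1.71718,3.87960) → ×s → (2.11734,4.78369) → (2.12,4.78)
v6: (-5,-2) → rotate → (-3.66761,3.94317) → ×s → (-4.52230,4.86207) → (-4.52,4.86)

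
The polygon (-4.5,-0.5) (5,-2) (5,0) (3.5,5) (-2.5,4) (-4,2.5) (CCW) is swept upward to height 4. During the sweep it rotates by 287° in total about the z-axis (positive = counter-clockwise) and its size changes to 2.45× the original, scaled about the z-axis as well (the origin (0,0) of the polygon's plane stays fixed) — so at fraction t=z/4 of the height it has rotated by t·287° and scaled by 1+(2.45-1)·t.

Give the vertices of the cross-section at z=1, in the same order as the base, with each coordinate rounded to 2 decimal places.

t = z/height = 1/4 = 0.25
s = 1 + (scale-1)·z/height = 1 + (2.45-1)·1/4 = 1.362500
θ = twist·z/height = 287°·1/4 = 71.7500° = 1.252274 rad
cos θ = 0.313164, sin θ = 0.949699 (intermediates below are computed at full precision and shown rounded to 5 d.p.)
v1: (-4.5,-0.5) → rotate → (-0.93439,-4.43023) → ×s → (-1.27310,-6.03619) → (-1.27,-6.04)
v2: (5,-2) → rotate → (3.46522,4.12217) → ×s → (4.72136,5.61645) → (4.72,5.62)
v3: (5,0) → rotate → (1.56582,4.74850) → ×s → (2.13343,6.46983) → (2.13,6.47)
v4: (3.5,5) → rotate → (-3.65242,4.88977) → ×s → (-4.97643,6.66231) → (-4.98,6.66)
v5: (-2.5,4) → rotate → (-4.58171,-1.12159) → ×s → (-6.24257,-1.52817) → (-6.24,-1.53)
v6: (-4,2.5) → rotate → (-3.62690,-3.01589) → ×s → (-4.94166,-4.10915) → (-4.94,-4.11)

Cross-section at z=1: (-1.27,-6.04) (4.72,5.62) (2.13,6.47) (-4.98,6.66) (-6.24,-1.53) (-4.94,-4.11)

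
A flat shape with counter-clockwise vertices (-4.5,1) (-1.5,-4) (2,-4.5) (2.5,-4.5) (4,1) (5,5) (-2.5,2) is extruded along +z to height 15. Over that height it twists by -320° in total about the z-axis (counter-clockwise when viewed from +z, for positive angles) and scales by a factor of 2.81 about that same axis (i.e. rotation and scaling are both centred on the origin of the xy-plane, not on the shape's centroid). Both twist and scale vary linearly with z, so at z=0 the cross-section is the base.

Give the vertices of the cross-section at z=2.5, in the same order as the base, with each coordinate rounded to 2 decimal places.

Cross-section at z=2.5: (-2.45,5.48) (-5.34,-1.54) (-3.14,-5.59) (-2.76,-6.11) (4.15,-3.40) (9.11,-1.33) (0.14,4.16)

t = z/height = 2.5/15 = 0.166667
s = 1 + (scale-1)·z/height = 1 + (2.81-1)·2.5/15 = 1.301667
θ = twist·z/height = -320°·2.5/15 = -53.3333° = -0.930842 rad
cos θ = 0.597159, sin θ = -0.802123 (intermediates below are computed at full precision and shown rounded to 5 d.p.)
v1: (-4.5,1) → rotate → (-1.88509,4.20671) → ×s → (-2.45376,5.47574) → (-2.45,5.48)
v2: (-1.5,-4) → rotate → (-4.10423,-1.18545) → ×s → (-5.34234,-1.54306) → (-5.34,-1.54)
v3: (2,-4.5) → rotate → (-2.41524,-4.29146) → ×s → (-3.14383,-5.58605) → (-3.14,-5.59)
v4: (2.5,-4.5) → rotate → (-2.11666,-4.69252) → ×s → (-2.75518,-6.10810) → (-2.76,-6.11)
v5: (4,1) → rotate → (3.19076,-2.61133) → ×s → (4.15330,-3.39909) → (4.15,-3.40)
v6: (5,5) → rotate → (6.99641,-1.02482) → ×s → (9.10699,-1.33398) → (9.11,-1.33)
v7: (-2.5,2) → rotate → (0.11135,3.19963) → ×s → (0.14494,4.16485) → (0.14,4.16)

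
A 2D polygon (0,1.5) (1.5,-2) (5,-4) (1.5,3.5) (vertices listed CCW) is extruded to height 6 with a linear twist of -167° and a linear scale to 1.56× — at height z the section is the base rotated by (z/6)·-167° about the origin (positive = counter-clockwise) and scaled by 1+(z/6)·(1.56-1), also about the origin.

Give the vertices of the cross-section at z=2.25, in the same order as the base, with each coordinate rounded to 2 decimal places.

Cross-section at z=2.25: (1.61,0.83) (-1.31,-2.72) (-1.52,-7.60) (4.60,0.34)

t = z/height = 2.25/6 = 0.375
s = 1 + (scale-1)·z/height = 1 + (1.56-1)·2.25/6 = 1.210000
θ = twist·z/height = -167°·2.25/6 = -62.6250° = -1.093012 rad
cos θ = 0.459812, sin θ = -0.888016 (intermediates below are computed at full precision and shown rounded to 5 d.p.)
v1: (0,1.5) → rotate → (1.33202,0.68972) → ×s → (1.61175,0.83456) → (1.61,0.83)
v2: (1.5,-2) → rotate → (-1.08631,-2.25165) → ×s → (-1.31444,-2.72450) → (-1.31,-2.72)
v3: (5,-4) → rotate → (-1.25300,-6.27933) → ×s → (-1.51613,-7.59799) → (-1.52,-7.60)
v4: (1.5,3.5) → rotate → (3.79777,0.27732) → ×s → (4.59531,0.33556) → (4.60,0.34)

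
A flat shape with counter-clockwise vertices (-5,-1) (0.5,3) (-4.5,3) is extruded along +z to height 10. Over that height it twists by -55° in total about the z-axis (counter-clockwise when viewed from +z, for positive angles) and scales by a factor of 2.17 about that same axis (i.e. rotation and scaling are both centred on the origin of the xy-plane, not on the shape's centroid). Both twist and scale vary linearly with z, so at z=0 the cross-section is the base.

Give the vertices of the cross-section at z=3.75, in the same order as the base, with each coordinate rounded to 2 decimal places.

Cross-section at z=3.75: (-7.24,1.19) (2.19,3.79) (-4.54,6.32)

t = z/height = 3.75/10 = 0.375
s = 1 + (scale-1)·z/height = 1 + (2.17-1)·3.75/10 = 1.438750
θ = twist·z/height = -55°·3.75/10 = -20.6250° = -0.359974 rad
cos θ = 0.935906, sin θ = -0.352250 (intermediates below are computed at full precision and shown rounded to 5 d.p.)
v1: (-5,-1) → rotate → (-5.03178,0.82534) → ×s → (-7.23947,1.18746) → (-7.24,1.19)
v2: (0.5,3) → rotate → (1.52470,2.63159) → ×s → (2.19367,3.78620) → (2.19,3.79)
v3: (-4.5,3) → rotate → (-3.15483,4.39284) → ×s → (-4.53901,6.32020) → (-4.54,6.32)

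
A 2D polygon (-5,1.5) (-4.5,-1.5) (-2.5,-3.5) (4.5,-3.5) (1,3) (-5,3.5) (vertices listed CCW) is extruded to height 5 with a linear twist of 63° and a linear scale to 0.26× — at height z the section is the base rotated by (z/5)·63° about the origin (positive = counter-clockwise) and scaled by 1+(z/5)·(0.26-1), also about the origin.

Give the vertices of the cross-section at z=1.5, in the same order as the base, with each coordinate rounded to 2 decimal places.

t = z/height = 1.5/5 = 0.3
s = 1 + (scale-1)·z/height = 1 + (0.26-1)·1.5/5 = 0.778000
θ = twist·z/height = 63°·1.5/5 = 18.9000° = 0.329867 rad
cos θ = 0.946085, sin θ = 0.323917 (intermediates below are computed at full precision and shown rounded to 5 d.p.)
v1: (-5,1.5) → rotate → (-5.21630,-0.20046) → ×s → (-4.05828,-0.15596) → (-4.06,-0.16)
v2: (-4.5,-1.5) → rotate → (-3.77151,-2.87676) → ×s → (-2.93423,-2.23812) → (-2.93,-2.24)
v3: (-2.5,-3.5) → rotate → (-1.23150,-4.12109) → ×s → (-0.95811,-3.20621) → (-0.96,-3.21)
v4: (4.5,-3.5) → rotate → (5.39110,-1.85367) → ×s → (4.19427,-1.44216) → (4.19,-1.44)
v5: (1,3) → rotate → (-0.02567,3.16217) → ×s → (-0.01997,2.46017) → (-0.02,2.46)
v6: (-5,3.5) → rotate → (-5.86414,1.69171) → ×s → (-4.56230,1.31615) → (-4.56,1.32)

Cross-section at z=1.5: (-4.06,-0.16) (-2.93,-2.24) (-0.96,-3.21) (4.19,-1.44) (-0.02,2.46) (-4.56,1.32)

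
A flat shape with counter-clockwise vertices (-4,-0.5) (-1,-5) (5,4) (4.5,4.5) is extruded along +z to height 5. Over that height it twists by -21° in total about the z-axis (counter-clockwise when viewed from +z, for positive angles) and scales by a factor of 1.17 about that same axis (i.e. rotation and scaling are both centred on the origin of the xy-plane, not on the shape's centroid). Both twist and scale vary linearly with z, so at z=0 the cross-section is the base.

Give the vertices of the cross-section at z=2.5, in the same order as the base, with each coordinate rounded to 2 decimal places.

t = z/height = 2.5/5 = 0.5
s = 1 + (scale-1)·z/height = 1 + (1.17-1)·2.5/5 = 1.085000
θ = twist·z/height = -21°·2.5/5 = -10.5000° = -0.183260 rad
cos θ = 0.983255, sin θ = -0.182236 (intermediates below are computed at full precision and shown rounded to 5 d.p.)
v1: (-4,-0.5) → rotate → (-4.02414,0.23731) → ×s → (-4.36619,0.25749) → (-4.37,0.26)
v2: (-1,-5) → rotate → (-1.89443,-4.73404) → ×s → (-2.05546,-5.13643) → (-2.06,-5.14)
v3: (5,4) → rotate → (5.64522,3.02184) → ×s → (6.12506,3.27870) → (6.13,3.28)
v4: (4.5,4.5) → rotate → (5.24471,3.60459) → ×s → (5.69051,3.91098) → (5.69,3.91)

Cross-section at z=2.5: (-4.37,0.26) (-2.06,-5.14) (6.13,3.28) (5.69,3.91)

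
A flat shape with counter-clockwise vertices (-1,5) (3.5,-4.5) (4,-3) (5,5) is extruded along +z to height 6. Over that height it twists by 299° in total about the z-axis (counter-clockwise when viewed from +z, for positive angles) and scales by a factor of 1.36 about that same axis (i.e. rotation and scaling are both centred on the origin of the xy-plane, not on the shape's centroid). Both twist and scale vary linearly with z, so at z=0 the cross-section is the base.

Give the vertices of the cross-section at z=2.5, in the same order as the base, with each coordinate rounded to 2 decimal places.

Cross-section at z=2.5: (-4.08,-4.21) (1.98,6.25) (0.23,5.75) (-8.00,1.47)

t = z/height = 2.5/6 = 0.416667
s = 1 + (scale-1)·z/height = 1 + (1.36-1)·2.5/6 = 1.150000
θ = twist·z/height = 299°·2.5/6 = 124.5833° = 2.174389 rad
cos θ = -0.567604, sin θ = 0.823302 (intermediates below are computed at full precision and shown rounded to 5 d.p.)
v1: (-1,5) → rotate → (-3.54890,-3.66132) → ×s → (-4.08124,-4.21052) → (-4.08,-4.21)
v2: (3.5,-4.5) → rotate → (1.71824,5.43577) → ×s → (1.97598,6.25114) → (1.98,6.25)
v3: (4,-3) → rotate → (0.19949,4.99602) → ×s → (0.22941,5.74542) → (0.23,5.75)
v4: (5,5) → rotate → (-6.95453,1.27849) → ×s → (-7.99771,1.47026) → (-8.00,1.47)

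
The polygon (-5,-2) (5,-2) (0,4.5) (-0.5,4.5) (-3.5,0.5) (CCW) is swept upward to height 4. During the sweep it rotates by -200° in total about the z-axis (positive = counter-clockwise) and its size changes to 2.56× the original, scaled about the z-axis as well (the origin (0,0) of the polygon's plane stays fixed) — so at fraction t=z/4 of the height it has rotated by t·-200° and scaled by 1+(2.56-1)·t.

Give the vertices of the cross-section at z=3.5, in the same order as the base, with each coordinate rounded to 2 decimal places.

Cross-section at z=3.5: (11.37,5.74) (-12.19,3.68) (0.93,-10.60) (2.11,-10.50) (8.35,-0.46)

t = z/height = 3.5/4 = 0.875
s = 1 + (scale-1)·z/height = 1 + (2.56-1)·3.5/4 = 2.365000
θ = twist·z/height = -200°·3.5/4 = -175.0000° = -3.054326 rad
cos θ = -0.996195, sin θ = -0.087156 (intermediates below are computed at full precision and shown rounded to 5 d.p.)
v1: (-5,-2) → rotate → (4.80666,2.42817) → ×s → (11.36776,5.74262) → (11.37,5.74)
v2: (5,-2) → rotate → (-5.15528,1.55661) → ×s → (-12.19225,3.68138) → (-12.19,3.68)
v3: (0,4.5) → rotate → (0.39220,-4.48288) → ×s → (0.92755,-10.60200) → (0.93,-10.60)
v4: (-0.5,4.5) → rotate → (0.89030,-4.43930) → ×s → (2.10556,-10.49894) → (2.11,-10.50)
v5: (-3.5,0.5) → rotate → (3.53026,-0.19305) → ×s → (8.34906,-0.45657) → (8.35,-0.46)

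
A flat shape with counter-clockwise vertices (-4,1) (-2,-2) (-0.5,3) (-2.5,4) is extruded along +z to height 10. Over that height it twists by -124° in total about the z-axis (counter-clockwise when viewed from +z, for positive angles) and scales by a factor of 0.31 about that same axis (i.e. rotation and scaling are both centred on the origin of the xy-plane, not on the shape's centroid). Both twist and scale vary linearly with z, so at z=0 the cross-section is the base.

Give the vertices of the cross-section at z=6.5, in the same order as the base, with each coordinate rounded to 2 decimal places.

t = z/height = 6.5/10 = 0.65
s = 1 + (scale-1)·z/height = 1 + (0.31-1)·6.5/10 = 0.551500
θ = twist·z/height = -124°·6.5/10 = -80.6000° = -1.406735 rad
cos θ = 0.163326, sin θ = -0.986572 (intermediates below are computed at full precision and shown rounded to 5 d.p.)
v1: (-4,1) → rotate → (0.33327,4.10961) → ×s → (0.18380,2.26645) → (0.18,2.27)
v2: (-2,-2) → rotate → (-2.29980,1.64649) → ×s → (-1.26834,0.90804) → (-1.27,0.91)
v3: (-0.5,3) → rotate → (2.87805,0.98326) → ×s → (1.58725,0.54227) → (1.59,0.54)
v4: (-2.5,4) → rotate → (3.53797,3.11973) → ×s → (1.95119,1.72053) → (1.95,1.72)

Cross-section at z=6.5: (0.18,2.27) (-1.27,0.91) (1.59,0.54) (1.95,1.72)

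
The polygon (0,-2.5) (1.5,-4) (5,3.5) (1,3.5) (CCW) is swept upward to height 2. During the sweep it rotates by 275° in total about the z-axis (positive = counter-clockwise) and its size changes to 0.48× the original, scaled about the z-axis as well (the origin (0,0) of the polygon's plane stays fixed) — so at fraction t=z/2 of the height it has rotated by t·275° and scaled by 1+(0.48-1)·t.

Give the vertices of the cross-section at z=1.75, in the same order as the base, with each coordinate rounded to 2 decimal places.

Cross-section at z=1.75: (-1.19,0.67) (-2.30,0.36) (0.33,-3.31) (1.39,-1.41)

t = z/height = 1.75/2 = 0.875
s = 1 + (scale-1)·z/height = 1 + (0.48-1)·1.75/2 = 0.545000
θ = twist·z/height = 275°·1.75/2 = 240.6250° = 4.199699 rad
cos θ = -0.490524, sin θ = -0.871428 (intermediates below are computed at full precision and shown rounded to 5 d.p.)
v1: (0,-2.5) → rotate → (-2.17857,1.22631) → ×s → (-1.18732,0.66834) → (-1.19,0.67)
v2: (1.5,-4) → rotate → (-4.22150,0.65495) → ×s → (-2.30072,0.35695) → (-2.30,0.36)
v3: (5,3.5) → rotate → (0.59738,-6.07397) → ×s → (0.32557,-3.31031) → (0.33,-3.31)
v4: (1,3.5) → rotate → (2.55947,-2.58826) → ×s → (1.39491,-1.41060) → (1.39,-1.41)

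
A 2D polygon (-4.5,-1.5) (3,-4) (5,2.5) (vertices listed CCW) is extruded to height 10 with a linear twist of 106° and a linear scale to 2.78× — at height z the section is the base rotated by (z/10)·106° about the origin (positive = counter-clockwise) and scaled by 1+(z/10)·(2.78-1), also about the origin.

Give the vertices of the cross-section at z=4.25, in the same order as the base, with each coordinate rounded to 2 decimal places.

t = z/height = 4.25/10 = 0.425
s = 1 + (scale-1)·z/height = 1 + (2.78-1)·4.25/10 = 1.756500
θ = twist·z/height = 106°·4.25/10 = 45.0500° = 0.786271 rad
cos θ = 0.706489, sin θ = 0.707724 (intermediates below are computed at full precision and shown rounded to 5 d.p.)
v1: (-4.5,-1.5) → rotate → (-2.11762,-4.24449) → ×s → (-3.71959,-7.45545) → (-3.72,-7.46)
v2: (3,-4) → rotate → (4.95036,-0.70279) → ×s → (8.69531,-1.23445) → (8.70,-1.23)
v3: (5,2.5) → rotate → (1.76314,5.30484) → ×s → (3.09695,9.31795) → (3.10,9.32)

Cross-section at z=4.25: (-3.72,-7.46) (8.70,-1.23) (3.10,9.32)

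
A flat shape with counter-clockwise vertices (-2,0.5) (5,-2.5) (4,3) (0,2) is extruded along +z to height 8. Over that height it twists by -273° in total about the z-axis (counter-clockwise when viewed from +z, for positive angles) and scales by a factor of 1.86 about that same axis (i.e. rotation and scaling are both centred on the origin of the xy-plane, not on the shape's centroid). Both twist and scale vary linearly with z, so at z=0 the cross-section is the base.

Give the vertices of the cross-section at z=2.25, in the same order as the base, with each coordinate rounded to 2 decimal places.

t = z/height = 2.25/8 = 0.28125
s = 1 + (scale-1)·z/height = 1 + (1.86-1)·2.25/8 = 1.241875
θ = twist·z/height = -273°·2.25/8 = -76.7813° = -1.340086 rad
cos θ = 0.228669, sin θ = -0.973504 (intermediates below are computed at full precision and shown rounded to 5 d.p.)
v1: (-2,0.5) → rotate → (0.02941,2.06134) → ×s → (0.03653,2.55993) → (0.04,2.56)
v2: (5,-2.5) → rotate → (-1.29041,-5.43919) → ×s → (-1.60253,-6.75480) → (-1.60,-6.75)
v3: (4,3) → rotate → (3.83519,-3.20801) → ×s → (4.76283,-3.98395) → (4.76,-3.98)
v4: (0,2) → rotate → (1.94701,0.45734) → ×s → (2.41794,0.56796) → (2.42,0.57)

Cross-section at z=2.25: (0.04,2.56) (-1.60,-6.75) (4.76,-3.98) (2.42,0.57)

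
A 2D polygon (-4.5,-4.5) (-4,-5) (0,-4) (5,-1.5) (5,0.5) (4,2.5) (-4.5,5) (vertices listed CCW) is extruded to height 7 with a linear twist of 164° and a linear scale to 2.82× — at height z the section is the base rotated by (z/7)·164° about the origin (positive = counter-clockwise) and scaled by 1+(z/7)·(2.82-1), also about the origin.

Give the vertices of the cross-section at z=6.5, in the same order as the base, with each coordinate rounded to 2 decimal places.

t = z/height = 6.5/7 = 0.928571
s = 1 + (scale-1)·z/height = 1 + (2.82-1)·6.5/7 = 2.690000
θ = twist·z/height = 164°·6.5/7 = 152.2857° = 2.657887 rad
cos θ = -0.885278, sin θ = 0.465063 (intermediates below are computed at full precision and shown rounded to 5 d.p.)
v1: (-4.5,-4.5) → rotate → (6.07653,1.89097) → ×s → (16.34587,5.08670) → (16.35,5.09)
v2: (-4,-5) → rotate → (5.86642,2.56614) → ×s → (15.78068,6.90291) → (15.78,6.90)
v3: (0,-4) → rotate → (1.86025,3.54111) → ×s → (5.00408,9.52559) → (5.00,9.53)
v4: (5,-1.5) → rotate → (-3.72879,3.65323) → ×s → (-10.03046,9.82719) → (-10.03,9.83)
v5: (5,0.5) → rotate → (-4.65892,1.88268) → ×s → (-12.53249,5.06440) → (-12.53,5.06)
v6: (4,2.5) → rotate → (-4.70377,-0.35294) → ×s → (-12.65314,-0.94942) → (-12.65,-0.95)
v7: (-4.5,5) → rotate → (1.65844,-6.51917) → ×s → (4.46119,-17.53657) → (4.46,-17.54)

Cross-section at z=6.5: (16.35,5.09) (15.78,6.90) (5.00,9.53) (-10.03,9.83) (-12.53,5.06) (-12.65,-0.95) (4.46,-17.54)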